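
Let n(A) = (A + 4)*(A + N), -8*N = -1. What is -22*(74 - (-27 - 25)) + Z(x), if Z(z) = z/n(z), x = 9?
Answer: -2630556/949 ≈ -2771.9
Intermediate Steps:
N = ⅛ (N = -⅛*(-1) = ⅛ ≈ 0.12500)
n(A) = (4 + A)*(⅛ + A) (n(A) = (A + 4)*(A + ⅛) = (4 + A)*(⅛ + A))
Z(z) = z/(½ + z² + 33*z/8)
-22*(74 - (-27 - 25)) + Z(x) = -22*(74 - (-27 - 25)) + 8*9/(4 + 8*9² + 33*9) = -22*(74 - 1*(-52)) + 8*9/(4 + 8*81 + 297) = -22*(74 + 52) + 8*9/(4 + 648 + 297) = -22*126 + 8*9/949 = -2772 + 8*9*(1/949) = -2772 + 72/949 = -2630556/949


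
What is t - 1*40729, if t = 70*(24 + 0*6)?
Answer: -39049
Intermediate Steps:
t = 1680 (t = 70*(24 + 0) = 70*24 = 1680)
t - 1*40729 = 1680 - 1*40729 = 1680 - 40729 = -39049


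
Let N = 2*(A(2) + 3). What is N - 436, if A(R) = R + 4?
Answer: -418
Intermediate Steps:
A(R) = 4 + R
N = 18 (N = 2*((4 + 2) + 3) = 2*(6 + 3) = 2*9 = 18)
N - 436 = 18 - 436 = -418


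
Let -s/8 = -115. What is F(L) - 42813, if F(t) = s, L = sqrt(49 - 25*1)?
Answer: -41893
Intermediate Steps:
s = 920 (s = -8*(-115) = 920)
L = 2*sqrt(6) (L = sqrt(49 - 25) = sqrt(24) = 2*sqrt(6) ≈ 4.8990)
F(t) = 920
F(L) - 42813 = 920 - 42813 = -41893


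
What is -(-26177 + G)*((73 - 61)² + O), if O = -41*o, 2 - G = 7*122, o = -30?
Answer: 37137846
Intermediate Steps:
G = -852 (G = 2 - 7*122 = 2 - 1*854 = 2 - 854 = -852)
O = 1230 (O = -41*(-30) = 1230)
-(-26177 + G)*((73 - 61)² + O) = -(-26177 - 852)*((73 - 61)² + 1230) = -(-27029)*(12² + 1230) = -(-27029)*(144 + 1230) = -(-27029)*1374 = -1*(-37137846) = 37137846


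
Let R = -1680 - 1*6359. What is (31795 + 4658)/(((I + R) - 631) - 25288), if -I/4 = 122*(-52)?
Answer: -36453/8582 ≈ -4.2476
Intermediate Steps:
R = -8039 (R = -1680 - 6359 = -8039)
I = 25376 (I = -488*(-52) = -4*(-6344) = 25376)
(31795 + 4658)/(((I + R) - 631) - 25288) = (31795 + 4658)/(((25376 - 8039) - 631) - 25288) = 36453/((17337 - 631) - 25288) = 36453/(16706 - 25288) = 36453/(-8582) = 36453*(-1/8582) = -36453/8582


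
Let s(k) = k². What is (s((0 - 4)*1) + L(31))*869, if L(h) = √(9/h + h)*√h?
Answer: 13904 + 869*√970 ≈ 40969.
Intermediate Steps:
L(h) = √h*√(h + 9/h) (L(h) = √(h + 9/h)*√h = √h*√(h + 9/h))
(s((0 - 4)*1) + L(31))*869 = (((0 - 4)*1)² + √31*√(31 + 9/31))*869 = ((-4*1)² + √31*√(31 + 9*(1/31)))*869 = ((-4)² + √31*√(31 + 9/31))*869 = (16 + √31*√(970/31))*869 = (16 + √31*(√30070/31))*869 = (16 + √970)*869 = 13904 + 869*√970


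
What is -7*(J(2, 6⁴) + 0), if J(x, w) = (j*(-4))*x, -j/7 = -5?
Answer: 1960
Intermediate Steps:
j = 35 (j = -7*(-5) = 35)
J(x, w) = -140*x (J(x, w) = (35*(-4))*x = -140*x)
-7*(J(2, 6⁴) + 0) = -7*(-140*2 + 0) = -7*(-280 + 0) = -7*(-280) = 1960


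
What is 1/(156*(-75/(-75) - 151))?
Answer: -1/23400 ≈ -4.2735e-5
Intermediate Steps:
1/(156*(-75/(-75) - 151)) = 1/(156*(-75*(-1/75) - 151)) = 1/(156*(1 - 151)) = 1/(156*(-150)) = 1/(-23400) = -1/23400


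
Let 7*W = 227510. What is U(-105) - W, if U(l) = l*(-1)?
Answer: -226775/7 ≈ -32396.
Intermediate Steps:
W = 227510/7 (W = (⅐)*227510 = 227510/7 ≈ 32501.)
U(l) = -l
U(-105) - W = -1*(-105) - 1*227510/7 = 105 - 227510/7 = -226775/7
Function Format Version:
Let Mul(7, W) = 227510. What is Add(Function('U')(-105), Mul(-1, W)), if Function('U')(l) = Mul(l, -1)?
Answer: Rational(-226775, 7) ≈ -32396.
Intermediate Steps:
W = Rational(227510, 7) (W = Mul(Rational(1, 7), 227510) = Rational(227510, 7) ≈ 32501.)
Function('U')(l) = Mul(-1, l)
Add(Function('U')(-105), Mul(-1, W)) = Add(Mul(-1, -105), Mul(-1, Rational(227510, 7))) = Add(105, Rational(-227510, 7)) = Rational(-226775, 7)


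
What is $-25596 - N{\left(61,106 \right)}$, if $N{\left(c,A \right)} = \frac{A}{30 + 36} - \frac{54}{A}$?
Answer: $- \frac{44769322}{1749} \approx -25597.0$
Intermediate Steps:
$N{\left(c,A \right)} = - \frac{54}{A} + \frac{A}{66}$ ($N{\left(c,A \right)} = \frac{A}{66} - \frac{54}{A} = - \frac{54}{A} + \frac{A}{66}$)
$-25596 - N{\left(61,106 \right)} = -25596 - \left(- \frac{54}{106} + \frac{1}{66} \cdot 106\right) = -25596 - \left(\left(-54\right) \frac{1}{106} + \frac{53}{33}\right) = -25596 - \left(- \frac{27}{53} + \frac{53}{33}\right) = -25596 - \frac{1918}{1749} = - \frac{44769322}{1749}$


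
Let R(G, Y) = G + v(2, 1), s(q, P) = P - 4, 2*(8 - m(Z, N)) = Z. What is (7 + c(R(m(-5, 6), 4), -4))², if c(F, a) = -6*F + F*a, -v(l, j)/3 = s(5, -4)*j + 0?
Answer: 114244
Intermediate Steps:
m(Z, N) = 8 - Z/2
s(q, P) = -4 + P
v(l, j) = 24*j (v(l, j) = -3*((-4 - 4)*j + 0) = -3*(-8*j + 0) = -(-24)*j = 24*j)
R(G, Y) = 24 + G (R(G, Y) = G + 24*1 = G + 24 = 24 + G)
(7 + c(R(m(-5, 6), 4), -4))² = (7 + (24 + (8 - ½*(-5)))*(-6 - 4))² = (7 + (24 + (8 + 5/2))*(-10))² = (7 + (24 + 21/2)*(-10))² = (7 + (69/2)*(-10))² = (7 - 345)² = (-338)² = 114244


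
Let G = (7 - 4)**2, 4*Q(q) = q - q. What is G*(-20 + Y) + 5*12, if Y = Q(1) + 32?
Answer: 168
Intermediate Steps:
Q(q) = 0 (Q(q) = (q - q)/4 = (1/4)*0 = 0)
Y = 32 (Y = 0 + 32 = 32)
G = 9 (G = 3**2 = 9)
G*(-20 + Y) + 5*12 = 9*(-20 + 32) + 5*12 = 9*12 + 60 = 108 + 60 = 168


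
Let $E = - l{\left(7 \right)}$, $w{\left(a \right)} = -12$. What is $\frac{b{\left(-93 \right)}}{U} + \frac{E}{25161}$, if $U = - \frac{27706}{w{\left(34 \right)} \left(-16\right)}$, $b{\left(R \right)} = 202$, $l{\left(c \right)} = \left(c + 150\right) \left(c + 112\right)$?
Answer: $- \frac{746737711}{348555333} \approx -2.1424$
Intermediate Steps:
$l{\left(c \right)} = \left(112 + c\right) \left(150 + c\right)$ ($l{\left(c \right)} = \left(150 + c\right) \left(112 + c\right) = \left(112 + c\right) \left(150 + c\right)$)
$E = -18683$ ($E = - (16800 + 7^{2} + 262 \cdot 7) = - (16800 + 49 + 1834) = \left(-1\right) 18683 = -18683$)
$U = - \frac{13853}{96}$ ($U = - \frac{27706}{\left(-12\right) \left(-16\right)} = - \frac{27706}{192} = \left(-27706\right) \frac{1}{192} = - \frac{13853}{96} \approx -144.3$)
$\frac{b{\left(-93 \right)}}{U} + \frac{E}{25161} = \frac{202}{- \frac{13853}{96}} - \frac{18683}{25161} = 202 \left(- \frac{96}{13853}\right) - \frac{18683}{25161} = - \frac{19392}{13853} - \frac{18683}{25161} = - \frac{746737711}{348555333}$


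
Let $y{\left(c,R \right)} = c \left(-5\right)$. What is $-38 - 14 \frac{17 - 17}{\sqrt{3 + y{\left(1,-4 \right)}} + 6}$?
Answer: $-38$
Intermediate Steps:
$y{\left(c,R \right)} = - 5 c$
$-38 - 14 \frac{17 - 17}{\sqrt{3 + y{\left(1,-4 \right)}} + 6} = -38 - 14 \frac{17 - 17}{\sqrt{3 - 5} + 6} = -38 - 14 \frac{0}{\sqrt{3 - 5} + 6} = -38 - 14 \frac{0}{\sqrt{-2} + 6} = -38 - 14 \frac{0}{i \sqrt{2} + 6} = -38 - 14 \frac{0}{6 + i \sqrt{2}} = -38 - 0 = -38 + 0 = -38$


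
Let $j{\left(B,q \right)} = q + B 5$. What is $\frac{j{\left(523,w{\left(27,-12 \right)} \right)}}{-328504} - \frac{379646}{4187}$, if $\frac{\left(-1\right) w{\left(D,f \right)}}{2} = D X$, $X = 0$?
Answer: $- \frac{124726178589}{1375446248} \approx -90.681$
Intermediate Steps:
$w{\left(D,f \right)} = 0$ ($w{\left(D,f \right)} = - 2 D 0 = \left(-2\right) 0 = 0$)
$j{\left(B,q \right)} = q + 5 B$
$\frac{j{\left(523,w{\left(27,-12 \right)} \right)}}{-328504} - \frac{379646}{4187} = \frac{0 + 5 \cdot 523}{-328504} - \frac{379646}{4187} = \left(0 + 2615\right) \left(- \frac{1}{328504}\right) - \frac{379646}{4187} = 2615 \left(- \frac{1}{328504}\right) - \frac{379646}{4187} = - \frac{2615}{328504} - \frac{379646}{4187} = - \frac{124726178589}{1375446248}$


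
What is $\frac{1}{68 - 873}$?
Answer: $- \frac{1}{805} \approx -0.0012422$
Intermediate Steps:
$\frac{1}{68 - 873} = \frac{1}{-805} = - \frac{1}{805}$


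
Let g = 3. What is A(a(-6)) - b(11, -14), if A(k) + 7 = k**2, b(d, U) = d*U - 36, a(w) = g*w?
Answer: 507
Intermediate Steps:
a(w) = 3*w
b(d, U) = -36 + U*d (b(d, U) = U*d - 36 = -36 + U*d)
A(k) = -7 + k**2
A(a(-6)) - b(11, -14) = (-7 + (3*(-6))**2) - (-36 - 14*11) = (-7 + (-18)**2) - (-36 - 154) = (-7 + 324) - 1*(-190) = 317 + 190 = 507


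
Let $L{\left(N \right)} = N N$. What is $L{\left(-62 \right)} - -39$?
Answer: $3883$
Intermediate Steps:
$L{\left(N \right)} = N^{2}$
$L{\left(-62 \right)} - -39 = \left(-62\right)^{2} - -39 = 3844 + 39 = 3883$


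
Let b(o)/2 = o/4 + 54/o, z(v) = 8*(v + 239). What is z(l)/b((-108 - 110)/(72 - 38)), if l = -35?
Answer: -6048192/74305 ≈ -81.397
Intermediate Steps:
z(v) = 1912 + 8*v (z(v) = 8*(239 + v) = 1912 + 8*v)
b(o) = o/2 + 108/o (b(o) = 2*(o/4 + 54/o) = 2*(54/o + o/4) = o/2 + 108/o)
z(l)/b((-108 - 110)/(72 - 38)) = (1912 + 8*(-35))/(((-108 - 110)/(72 - 38))/2 + 108/(((-108 - 110)/(72 - 38)))) = (1912 - 280)/((-218/34)/2 + 108/((-218/34))) = 1632/((-218*1/34)/2 + 108/((-218*1/34))) = 1632/((1/2)*(-109/17) + 108/(-109/17)) = 1632/(-109/34 + 108*(-17/109)) = 1632/(-109/34 - 1836/109) = 1632/(-74305/3706) = 1632*(-3706/74305) = -6048192/74305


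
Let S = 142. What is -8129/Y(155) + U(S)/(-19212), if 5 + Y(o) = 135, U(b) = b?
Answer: -19524101/312195 ≈ -62.538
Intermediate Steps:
Y(o) = 130 (Y(o) = -5 + 135 = 130)
-8129/Y(155) + U(S)/(-19212) = -8129/130 + 142/(-19212) = -8129*1/130 + 142*(-1/19212) = -8129/130 - 71/9606 = -19524101/312195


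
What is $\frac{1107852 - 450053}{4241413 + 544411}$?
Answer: $\frac{657799}{4785824} \approx 0.13745$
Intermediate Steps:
$\frac{1107852 - 450053}{4241413 + 544411} = \frac{657799}{4785824}$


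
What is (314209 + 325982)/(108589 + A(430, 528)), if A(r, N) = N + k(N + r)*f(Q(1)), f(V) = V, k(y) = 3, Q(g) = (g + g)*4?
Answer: 640191/109141 ≈ 5.8657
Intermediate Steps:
Q(g) = 8*g (Q(g) = (2*g)*4 = 8*g)
A(r, N) = 24 + N (A(r, N) = N + 3*(8*1) = N + 3*8 = N + 24 = 24 + N)
(314209 + 325982)/(108589 + A(430, 528)) = (314209 + 325982)/(108589 + (24 + 528)) = 640191/(108589 + 552) = 640191/109141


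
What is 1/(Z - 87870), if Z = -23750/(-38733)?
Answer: -38733/3403444960 ≈ -1.1381e-5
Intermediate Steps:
Z = 23750/38733 (Z = -23750*(-1/38733) = 23750/38733 ≈ 0.61317)
1/(Z - 87870) = 1/(23750/38733 - 87870) = 1/(-3403444960/38733) = -38733/3403444960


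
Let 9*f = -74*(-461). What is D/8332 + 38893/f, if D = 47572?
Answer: 1134844873/71059462 ≈ 15.970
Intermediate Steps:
f = 34114/9 (f = (-74*(-461))/9 = (⅑)*34114 = 34114/9 ≈ 3790.4)
D/8332 + 38893/f = 47572/8332 + 38893/(34114/9) = 47572*(1/8332) + 38893*(9/34114) = 11893/2083 + 350037/34114 = 1134844873/71059462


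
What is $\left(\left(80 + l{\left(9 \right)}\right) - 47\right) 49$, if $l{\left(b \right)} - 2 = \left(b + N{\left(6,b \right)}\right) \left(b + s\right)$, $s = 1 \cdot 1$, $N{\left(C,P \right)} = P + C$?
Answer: $13475$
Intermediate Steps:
$N{\left(C,P \right)} = C + P$
$s = 1$
$l{\left(b \right)} = 2 + \left(1 + b\right) \left(6 + 2 b\right)$ ($l{\left(b \right)} = 2 + \left(b + \left(6 + b\right)\right) \left(b + 1\right) = 2 + \left(6 + 2 b\right) \left(1 + b\right) = 2 + \left(1 + b\right) \left(6 + 2 b\right)$)
$\left(\left(80 + l{\left(9 \right)}\right) - 47\right) 49 = \left(\left(80 + \left(8 + 2 \cdot 9^{2} + 8 \cdot 9\right)\right) - 47\right) 49 = \left(\left(80 + \left(8 + 2 \cdot 81 + 72\right)\right) - 47\right) 49 = \left(\left(80 + \left(8 + 162 + 72\right)\right) - 47\right) 49 = \left(\left(80 + 242\right) - 47\right) 49 = \left(322 - 47\right) 49 = 275 \cdot 49 = 13475$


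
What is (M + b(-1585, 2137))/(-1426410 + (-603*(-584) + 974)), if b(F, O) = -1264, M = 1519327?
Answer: -1518063/1073284 ≈ -1.4144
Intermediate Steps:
(M + b(-1585, 2137))/(-1426410 + (-603*(-584) + 974)) = (1519327 - 1264)/(-1426410 + (-603*(-584) + 974)) = 1518063/(-1426410 + (352152 + 974)) = 1518063/(-1426410 + 353126) = 1518063/(-1073284) = 1518063*(-1/1073284) = -1518063/1073284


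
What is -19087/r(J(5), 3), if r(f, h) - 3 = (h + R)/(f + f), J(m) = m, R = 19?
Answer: -95435/26 ≈ -3670.6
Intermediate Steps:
r(f, h) = 3 + (19 + h)/(2*f) (r(f, h) = 3 + (h + 19)/(f + f) = 3 + (19 + h)/((2*f)) = 3 + (19 + h)*(1/(2*f)) = 3 + (19 + h)/(2*f))
-19087/r(J(5), 3) = -19087*10/(19 + 3 + 6*5) = -19087*10/(19 + 3 + 30) = -19087/((1/2)*(1/5)*52) = -19087/26/5 = -19087*5/26 = -95435/26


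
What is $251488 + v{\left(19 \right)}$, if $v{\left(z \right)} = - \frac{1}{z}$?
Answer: $\frac{4778271}{19} \approx 2.5149 \cdot 10^{5}$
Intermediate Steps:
$251488 + v{\left(19 \right)} = 251488 - \frac{1}{19} = \frac{4778271}{19}$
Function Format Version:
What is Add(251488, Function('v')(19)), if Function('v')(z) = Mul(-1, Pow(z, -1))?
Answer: Rational(4778271, 19) ≈ 2.5149e+5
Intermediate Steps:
Add(251488, Function('v')(19)) = Add(251488, Mul(-1, Pow(19, -1))) = Add(251488, Mul(-1, Rational(1, 19))) = Add(251488, Rational(-1, 19)) = Rational(4778271, 19)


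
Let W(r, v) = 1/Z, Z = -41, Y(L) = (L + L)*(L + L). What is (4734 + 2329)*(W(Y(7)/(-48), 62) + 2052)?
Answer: 594217253/41 ≈ 1.4493e+7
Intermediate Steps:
Y(L) = 4*L² (Y(L) = (2*L)*(2*L) = 4*L²)
W(r, v) = -1/41 (W(r, v) = 1/(-41) = -1/41)
(4734 + 2329)*(W(Y(7)/(-48), 62) + 2052) = (4734 + 2329)*(-1/41 + 2052) = 7063*(84131/41) = 594217253/41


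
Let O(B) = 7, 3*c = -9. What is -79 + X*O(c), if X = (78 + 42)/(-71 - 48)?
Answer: -1463/17 ≈ -86.059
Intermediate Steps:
X = -120/119 (X = 120/(-119) = 120*(-1/119) = -120/119 ≈ -1.0084)
c = -3 (c = (⅓)*(-9) = -3)
-79 + X*O(c) = -79 - 120/119*7 = -79 - 120/17 = -1463/17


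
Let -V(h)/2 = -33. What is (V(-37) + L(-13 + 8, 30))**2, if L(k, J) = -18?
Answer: 2304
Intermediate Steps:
V(h) = 66 (V(h) = -2*(-33) = 66)
(V(-37) + L(-13 + 8, 30))**2 = (66 - 18)**2 = 48**2 = 2304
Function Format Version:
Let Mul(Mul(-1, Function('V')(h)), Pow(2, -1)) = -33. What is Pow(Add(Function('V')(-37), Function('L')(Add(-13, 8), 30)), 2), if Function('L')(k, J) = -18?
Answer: 2304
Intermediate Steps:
Function('V')(h) = 66 (Function('V')(h) = Mul(-2, -33) = 66)
Pow(Add(Function('V')(-37), Function('L')(Add(-13, 8), 30)), 2) = Pow(Add(66, -18), 2) = Pow(48, 2) = 2304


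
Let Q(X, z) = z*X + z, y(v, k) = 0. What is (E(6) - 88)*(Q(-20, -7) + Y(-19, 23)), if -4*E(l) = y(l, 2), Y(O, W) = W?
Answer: -13728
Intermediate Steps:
Q(X, z) = z + X*z (Q(X, z) = X*z + z = z + X*z)
E(l) = 0 (E(l) = -¼*0 = 0)
(E(6) - 88)*(Q(-20, -7) + Y(-19, 23)) = (0 - 88)*(-7*(1 - 20) + 23) = -88*(-7*(-19) + 23) = -88*(133 + 23) = -88*156 = -13728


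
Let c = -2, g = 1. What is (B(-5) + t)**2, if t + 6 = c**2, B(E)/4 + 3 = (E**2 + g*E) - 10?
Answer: 676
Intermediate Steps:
B(E) = -52 + 4*E + 4*E**2 (B(E) = -12 + 4*((E**2 + 1*E) - 10) = -12 + 4*((E**2 + E) - 10) = -12 + 4*((E + E**2) - 10) = -12 + 4*(-10 + E + E**2) = -12 + (-40 + 4*E + 4*E**2) = -52 + 4*E + 4*E**2)
t = -2 (t = -6 + (-2)**2 = -6 + 4 = -2)
(B(-5) + t)**2 = ((-52 + 4*(-5) + 4*(-5)**2) - 2)**2 = ((-52 - 20 + 4*25) - 2)**2 = ((-52 - 20 + 100) - 2)**2 = (28 - 2)**2 = 26**2 = 676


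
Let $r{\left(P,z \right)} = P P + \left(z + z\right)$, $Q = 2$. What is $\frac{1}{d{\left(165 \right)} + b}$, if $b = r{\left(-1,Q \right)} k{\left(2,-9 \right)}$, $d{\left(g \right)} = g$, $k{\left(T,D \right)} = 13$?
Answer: $\frac{1}{230} \approx 0.0043478$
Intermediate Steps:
$r{\left(P,z \right)} = P^{2} + 2 z$
$b = 65$ ($b = \left(\left(-1\right)^{2} + 2 \cdot 2\right) 13 = \left(1 + 4\right) 13 = 5 \cdot 13 = 65$)
$\frac{1}{d{\left(165 \right)} + b} = \frac{1}{165 + 65} = \frac{1}{230}$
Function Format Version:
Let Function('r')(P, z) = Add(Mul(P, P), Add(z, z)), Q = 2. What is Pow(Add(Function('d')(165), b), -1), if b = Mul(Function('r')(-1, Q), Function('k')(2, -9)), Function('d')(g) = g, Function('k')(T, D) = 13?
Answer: Rational(1, 230) ≈ 0.0043478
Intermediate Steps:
Function('r')(P, z) = Add(Pow(P, 2), Mul(2, z))
b = 65 (b = Mul(Add(Pow(-1, 2), Mul(2, 2)), 13) = Mul(Add(1, 4), 13) = Mul(5, 13) = 65)
Pow(Add(Function('d')(165), b), -1) = Pow(Add(165, 65), -1) = Pow(230, -1) = Rational(1, 230)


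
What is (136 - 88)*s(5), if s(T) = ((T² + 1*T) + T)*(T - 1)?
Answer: 6720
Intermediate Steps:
s(T) = (-1 + T)*(T² + 2*T) (s(T) = ((T² + T) + T)*(-1 + T) = ((T + T²) + T)*(-1 + T) = (T² + 2*T)*(-1 + T) = (-1 + T)*(T² + 2*T))
(136 - 88)*s(5) = (136 - 88)*(5*(-2 + 5 + 5²)) = 48*(5*(-2 + 5 + 25)) = 48*(5*28) = 48*140 = 6720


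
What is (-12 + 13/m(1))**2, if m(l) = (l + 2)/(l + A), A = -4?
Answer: 625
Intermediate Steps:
m(l) = (2 + l)/(-4 + l) (m(l) = (l + 2)/(l - 4) = (2 + l)/(-4 + l))
(-12 + 13/m(1))**2 = (-12 + 13/(((2 + 1)/(-4 + 1))))**2 = (-12 + 13/((3/(-3))))**2 = (-12 + 13/((-1/3*3)))**2 = (-12 + 13/(-1))**2 = (-12 + 13*(-1))**2 = (-12 - 13)**2 = (-25)**2 = 625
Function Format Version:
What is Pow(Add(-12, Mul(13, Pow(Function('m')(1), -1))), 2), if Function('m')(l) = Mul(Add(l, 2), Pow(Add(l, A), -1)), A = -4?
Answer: 625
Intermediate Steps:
Function('m')(l) = Mul(Pow(Add(-4, l), -1), Add(2, l)) (Function('m')(l) = Mul(Add(l, 2), Pow(Add(l, -4), -1)) = Mul(Add(2, l), Pow(Add(-4, l), -1)) = Mul(Pow(Add(-4, l), -1), Add(2, l)))
Pow(Add(-12, Mul(13, Pow(Function('m')(1), -1))), 2) = Pow(Add(-12, Mul(13, Pow(Mul(Pow(Add(-4, 1), -1), Add(2, 1)), -1))), 2) = Pow(Add(-12, Mul(13, Pow(Mul(Pow(-3, -1), 3), -1))), 2) = Pow(Add(-12, Mul(13, Pow(Mul(Rational(-1, 3), 3), -1))), 2) = Pow(Add(-12, Mul(13, Pow(-1, -1))), 2) = Pow(Add(-12, Mul(13, -1)), 2) = Pow(Add(-12, -13), 2) = Pow(-25, 2) = 625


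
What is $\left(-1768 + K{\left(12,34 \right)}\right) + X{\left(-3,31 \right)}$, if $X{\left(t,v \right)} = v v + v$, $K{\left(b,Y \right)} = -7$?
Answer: $-783$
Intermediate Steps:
$X{\left(t,v \right)} = v + v^{2}$ ($X{\left(t,v \right)} = v^{2} + v = v + v^{2}$)
$\left(-1768 + K{\left(12,34 \right)}\right) + X{\left(-3,31 \right)} = \left(-1768 - 7\right) + 31 \left(1 + 31\right) = -1775 + 31 \cdot 32 = -1775 + 992 = -783$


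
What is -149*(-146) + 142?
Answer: 21896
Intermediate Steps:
-149*(-146) + 142 = 21754 + 142 = 21896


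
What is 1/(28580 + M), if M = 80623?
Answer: 1/109203 ≈ 9.1573e-6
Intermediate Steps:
1/(28580 + M) = 1/(28580 + 80623) = 1/109203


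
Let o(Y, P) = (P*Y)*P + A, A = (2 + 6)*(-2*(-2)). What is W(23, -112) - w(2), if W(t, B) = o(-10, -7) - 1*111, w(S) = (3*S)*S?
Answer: -581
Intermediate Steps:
A = 32 (A = 8*4 = 32)
w(S) = 3*S**2
o(Y, P) = 32 + Y*P**2 (o(Y, P) = (P*Y)*P + 32 = Y*P**2 + 32 = 32 + Y*P**2)
W(t, B) = -569 (W(t, B) = (32 - 10*(-7)**2) - 1*111 = (32 - 10*49) - 111 = (32 - 490) - 111 = -458 - 111 = -569)
W(23, -112) - w(2) = -569 - 3*2**2 = -569 - 3*4 = -569 - 1*12 = -569 - 12 = -581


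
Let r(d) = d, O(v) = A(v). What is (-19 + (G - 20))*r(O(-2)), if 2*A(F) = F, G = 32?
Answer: 7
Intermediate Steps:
A(F) = F/2
O(v) = v/2
(-19 + (G - 20))*r(O(-2)) = (-19 + (32 - 20))*((½)*(-2)) = (-19 + 12)*(-1) = -7*(-1) = 7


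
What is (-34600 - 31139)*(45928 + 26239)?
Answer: -4744186413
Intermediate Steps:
(-34600 - 31139)*(45928 + 26239) = -65739*72167 = -4744186413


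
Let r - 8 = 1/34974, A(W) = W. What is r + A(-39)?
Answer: -1084193/34974 ≈ -31.000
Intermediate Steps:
r = 279793/34974 (r = 8 + 1/34974 = 279793/34974 ≈ 8.0000)
r + A(-39) = 279793/34974 - 39 = -1084193/34974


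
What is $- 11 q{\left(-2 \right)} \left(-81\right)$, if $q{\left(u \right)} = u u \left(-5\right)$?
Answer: $-17820$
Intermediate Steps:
$q{\left(u \right)} = - 5 u^{2}$ ($q{\left(u \right)} = u^{2} \left(-5\right) = - 5 u^{2}$)
$- 11 q{\left(-2 \right)} \left(-81\right) = - 11 \left(- 5 \left(-2\right)^{2}\right) \left(-81\right) = - 11 \left(\left(-5\right) 4\right) \left(-81\right) = \left(-11\right) \left(-20\right) \left(-81\right) = 220 \left(-81\right) = -17820$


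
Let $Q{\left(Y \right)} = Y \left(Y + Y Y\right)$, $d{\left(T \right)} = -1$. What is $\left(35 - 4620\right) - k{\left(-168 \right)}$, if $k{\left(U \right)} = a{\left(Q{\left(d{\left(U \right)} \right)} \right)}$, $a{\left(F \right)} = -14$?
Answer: $-4571$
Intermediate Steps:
$Q{\left(Y \right)} = Y \left(Y + Y^{2}\right)$
$k{\left(U \right)} = -14$
$\left(35 - 4620\right) - k{\left(-168 \right)} = \left(35 - 4620\right) - -14 = \left(35 - 4620\right) + 14 = -4585 + 14 = -4571$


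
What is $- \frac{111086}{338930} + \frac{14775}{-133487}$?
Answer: $- \frac{9918113816}{22621374455} \approx -0.43844$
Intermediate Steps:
$- \frac{111086}{338930} + \frac{14775}{-133487} = \left(-111086\right) \frac{1}{338930} + 14775 \left(- \frac{1}{133487}\right) = - \frac{55543}{169465} - \frac{14775}{133487} = - \frac{9918113816}{22621374455}$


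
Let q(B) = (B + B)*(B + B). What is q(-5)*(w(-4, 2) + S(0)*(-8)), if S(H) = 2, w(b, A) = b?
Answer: -2000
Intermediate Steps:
q(B) = 4*B**2 (q(B) = (2*B)*(2*B) = 4*B**2)
q(-5)*(w(-4, 2) + S(0)*(-8)) = (4*(-5)**2)*(-4 + 2*(-8)) = (4*25)*(-4 - 16) = 100*(-20) = -2000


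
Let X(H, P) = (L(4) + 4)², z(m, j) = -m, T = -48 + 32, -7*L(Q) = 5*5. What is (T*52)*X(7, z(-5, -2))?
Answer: -7488/49 ≈ -152.82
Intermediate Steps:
L(Q) = -25/7 (L(Q) = -5*5/7 = -⅐*25 = -25/7)
T = -16
X(H, P) = 9/49 (X(H, P) = (-25/7 + 4)² = (3/7)² = 9/49)
(T*52)*X(7, z(-5, -2)) = -16*52*(9/49) = -832*9/49 = -7488/49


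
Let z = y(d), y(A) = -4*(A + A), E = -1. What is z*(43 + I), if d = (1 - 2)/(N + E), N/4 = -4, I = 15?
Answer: -464/17 ≈ -27.294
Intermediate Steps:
N = -16 (N = 4*(-4) = -16)
d = 1/17 (d = (1 - 2)/(-16 - 1) = -1/(-17) = -1*(-1/17) = 1/17 ≈ 0.058824)
y(A) = -8*A
z = -8/17 (z = -8*1/17 = -8/17 ≈ -0.47059)
z*(43 + I) = -8*(43 + 15)/17 = -8/17*58 = -464/17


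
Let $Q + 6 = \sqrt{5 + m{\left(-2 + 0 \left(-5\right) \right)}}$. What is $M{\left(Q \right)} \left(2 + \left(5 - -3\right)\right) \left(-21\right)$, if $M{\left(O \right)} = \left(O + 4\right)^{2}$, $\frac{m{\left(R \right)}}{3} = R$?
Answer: $-630 + 840 i \approx -630.0 + 840.0 i$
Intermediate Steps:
$m{\left(R \right)} = 3 R$
$Q = -6 + i$ ($Q = -6 + \sqrt{5 + 3 \left(-2 + 0 \left(-5\right)\right)} = -6 + \sqrt{5 + 3 \left(-2 + 0\right)} = -6 + \sqrt{5 + 3 \left(-2\right)} = -6 + \sqrt{5 - 6} = -6 + \sqrt{-1} = -6 + i \approx -6.0 + 1.0 i$)
$M{\left(O \right)} = \left(4 + O\right)^{2}$
$M{\left(Q \right)} \left(2 + \left(5 - -3\right)\right) \left(-21\right) = \left(4 - \left(6 - i\right)\right)^{2} \left(2 + \left(5 - -3\right)\right) \left(-21\right) = \left(-2 + i\right)^{2} \left(2 + \left(5 + 3\right)\right) \left(-21\right) = \left(-2 + i\right)^{2} \left(2 + 8\right) \left(-21\right) = \left(-2 + i\right)^{2} \cdot 10 \left(-21\right) = 10 \left(-2 + i\right)^{2} \left(-21\right) = - 210 \left(-2 + i\right)^{2}$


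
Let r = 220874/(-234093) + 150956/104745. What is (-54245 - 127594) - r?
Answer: -495413049409877/2724452365 ≈ -1.8184e+5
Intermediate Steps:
r = 1355810642/2724452365 (r = 220874*(-1/234093) + 150956*(1/104745) = -220874/234093 + 150956/104745 = 1355810642/2724452365 ≈ 0.49765)
(-54245 - 127594) - r = (-54245 - 127594) - 1*1355810642/2724452365 = -181839 - 1355810642/2724452365 = -495413049409877/2724452365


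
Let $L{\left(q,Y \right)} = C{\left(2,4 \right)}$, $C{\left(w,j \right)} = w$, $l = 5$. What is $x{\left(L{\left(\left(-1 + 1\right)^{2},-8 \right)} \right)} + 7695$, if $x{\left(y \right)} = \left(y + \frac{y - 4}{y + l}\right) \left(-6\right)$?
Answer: $\frac{53793}{7} \approx 7684.7$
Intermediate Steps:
$L{\left(q,Y \right)} = 2$
$x{\left(y \right)} = - 6 y - \frac{6 \left(-4 + y\right)}{5 + y}$ ($x{\left(y \right)} = \left(y + \frac{y - 4}{y + 5}\right) \left(-6\right) = \left(y + \frac{-4 + y}{5 + y}\right) \left(-6\right) = - 6 y - \frac{6 \left(-4 + y\right)}{5 + y}$)
$x{\left(L{\left(\left(-1 + 1\right)^{2},-8 \right)} \right)} + 7695 = \frac{6 \left(4 - 2^{2} - 12\right)}{5 + 2} + 7695 = \frac{6 \left(4 - 4 - 12\right)}{7} + 7695 = 6 \cdot \frac{1}{7} \left(4 - 4 - 12\right) + 7695 = 6 \cdot \frac{1}{7} \left(-12\right) + 7695 = - \frac{72}{7} + 7695 = \frac{53793}{7}$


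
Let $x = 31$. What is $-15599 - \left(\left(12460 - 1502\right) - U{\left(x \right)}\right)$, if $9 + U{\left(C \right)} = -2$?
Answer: $-26568$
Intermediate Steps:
$U{\left(C \right)} = -11$ ($U{\left(C \right)} = -9 - 2 = -11$)
$-15599 - \left(\left(12460 - 1502\right) - U{\left(x \right)}\right) = -15599 - \left(\left(12460 - 1502\right) - -11\right) = -15599 - \left(10958 + 11\right) = -15599 - 10969 = -26568$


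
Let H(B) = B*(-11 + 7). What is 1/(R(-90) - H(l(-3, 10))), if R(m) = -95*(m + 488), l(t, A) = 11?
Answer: -1/37766 ≈ -2.6479e-5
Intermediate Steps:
R(m) = -46360 - 95*m (R(m) = -95*(488 + m) = -46360 - 95*m)
H(B) = -4*B (H(B) = B*(-4) = -4*B)
1/(R(-90) - H(l(-3, 10))) = 1/((-46360 - 95*(-90)) - (-4)*11) = 1/((-46360 + 8550) - 1*(-44)) = 1/(-37810 + 44) = 1/(-37766) = -1/37766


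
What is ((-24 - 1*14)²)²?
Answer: 2085136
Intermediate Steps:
((-24 - 1*14)²)² = ((-24 - 14)²)² = ((-38)²)² = 1444² = 2085136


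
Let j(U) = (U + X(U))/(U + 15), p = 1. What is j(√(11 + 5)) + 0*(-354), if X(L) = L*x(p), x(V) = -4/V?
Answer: -12/19 ≈ -0.63158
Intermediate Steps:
X(L) = -4*L (X(L) = L*(-4/1) = L*(-4*1) = L*(-4) = -4*L)
j(U) = -3*U/(15 + U) (j(U) = (U - 4*U)/(U + 15) = (-3*U)/(15 + U) = -3*U/(15 + U))
j(√(11 + 5)) + 0*(-354) = -3*√(11 + 5)/(15 + √(11 + 5)) + 0*(-354) = -3*√16/(15 + √16) + 0 = -3*4/(15 + 4) + 0 = -3*4/19 + 0 = -3*4*1/19 + 0 = -12/19 + 0 = -12/19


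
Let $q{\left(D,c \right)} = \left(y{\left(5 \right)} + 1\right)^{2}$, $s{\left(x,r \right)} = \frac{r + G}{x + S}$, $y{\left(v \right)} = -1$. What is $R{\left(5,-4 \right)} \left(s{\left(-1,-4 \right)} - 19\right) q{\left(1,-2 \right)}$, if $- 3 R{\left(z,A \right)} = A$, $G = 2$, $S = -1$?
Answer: $0$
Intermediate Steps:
$R{\left(z,A \right)} = - \frac{A}{3}$
$s{\left(x,r \right)} = \frac{2 + r}{-1 + x}$ ($s{\left(x,r \right)} = \frac{r + 2}{x - 1} = \frac{2 + r}{-1 + x}$)
$q{\left(D,c \right)} = 0$ ($q{\left(D,c \right)} = \left(-1 + 1\right)^{2} = 0^{2} = 0$)
$R{\left(5,-4 \right)} \left(s{\left(-1,-4 \right)} - 19\right) q{\left(1,-2 \right)} = \left(- \frac{1}{3}\right) \left(-4\right) \left(\frac{2 - 4}{-1 - 1} - 19\right) 0 = \frac{4 \left(\frac{1}{-2} \left(-2\right) - 19\right)}{3} \cdot 0 = \frac{4 \left(\left(- \frac{1}{2}\right) \left(-2\right) - 19\right)}{3} \cdot 0 = \frac{4 \left(1 - 19\right)}{3} \cdot 0 = \frac{4}{3} \left(-18\right) 0 = \left(-24\right) 0 = 0$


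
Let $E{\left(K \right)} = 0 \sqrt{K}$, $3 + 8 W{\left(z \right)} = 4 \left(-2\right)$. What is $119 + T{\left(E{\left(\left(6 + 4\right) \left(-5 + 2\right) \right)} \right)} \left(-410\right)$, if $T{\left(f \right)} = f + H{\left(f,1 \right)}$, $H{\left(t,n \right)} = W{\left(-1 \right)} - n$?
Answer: $\frac{4371}{4} \approx 1092.8$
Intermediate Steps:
$W{\left(z \right)} = - \frac{11}{8}$ ($W{\left(z \right)} = - \frac{3}{8} + \frac{4 \left(-2\right)}{8} = - \frac{3}{8} + \frac{1}{8} \left(-8\right) = - \frac{3}{8} - 1 = - \frac{11}{8}$)
$H{\left(t,n \right)} = - \frac{11}{8} - n$
$E{\left(K \right)} = 0$
$T{\left(f \right)} = - \frac{19}{8} + f$ ($T{\left(f \right)} = f - \frac{19}{8} = - \frac{19}{8} + f$)
$119 + T{\left(E{\left(\left(6 + 4\right) \left(-5 + 2\right) \right)} \right)} \left(-410\right) = 119 + \left(- \frac{19}{8} + 0\right) \left(-410\right) = 119 - - \frac{3895}{4} = 119 + \frac{3895}{4} = \frac{4371}{4}$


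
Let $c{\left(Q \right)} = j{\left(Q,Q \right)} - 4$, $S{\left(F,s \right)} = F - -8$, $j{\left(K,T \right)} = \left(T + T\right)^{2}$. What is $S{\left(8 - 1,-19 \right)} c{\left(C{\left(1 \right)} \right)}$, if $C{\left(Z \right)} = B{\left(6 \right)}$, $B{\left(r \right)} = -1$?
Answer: $0$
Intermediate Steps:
$j{\left(K,T \right)} = 4 T^{2}$ ($j{\left(K,T \right)} = \left(2 T\right)^{2} = 4 T^{2}$)
$C{\left(Z \right)} = -1$
$S{\left(F,s \right)} = 8 + F$ ($S{\left(F,s \right)} = F + 8 = 8 + F$)
$c{\left(Q \right)} = -4 + 4 Q^{2}$ ($c{\left(Q \right)} = 4 Q^{2} - 4 = -4 + 4 Q^{2}$)
$S{\left(8 - 1,-19 \right)} c{\left(C{\left(1 \right)} \right)} = \left(8 + \left(8 - 1\right)\right) \left(-4 + 4 \left(-1\right)^{2}\right) = \left(8 + \left(8 - 1\right)\right) \left(-4 + 4 \cdot 1\right) = \left(8 + 7\right) \left(-4 + 4\right) = 15 \cdot 0 = 0$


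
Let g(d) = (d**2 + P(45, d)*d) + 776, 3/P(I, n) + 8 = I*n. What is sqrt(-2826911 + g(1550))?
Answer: 8*I*sqrt(8048975306015)/34871 ≈ 650.87*I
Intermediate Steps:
P(I, n) = 3/(-8 + I*n)
g(d) = 776 + d**2 + 3*d/(-8 + 45*d) (g(d) = (d**2 + (3/(-8 + 45*d))*d) + 776 = (d**2 + 3*d/(-8 + 45*d)) + 776 = 776 + d**2 + 3*d/(-8 + 45*d))
sqrt(-2826911 + g(1550)) = sqrt(-2826911 + (3*1550 + (-8 + 45*1550)*(776 + 1550**2))/(-8 + 45*1550)) = sqrt(-2826911 + (4650 + (-8 + 69750)*(776 + 2402500))/(-8 + 69750)) = sqrt(-2826911 + (4650 + 69742*2403276)/69742) = sqrt(-2826911 + (4650 + 167609274792)/69742) = sqrt(-2826911 + (1/69742)*167609279442) = sqrt(-2826911 + 83804639721/34871) = sqrt(-14772573760/34871) = 8*I*sqrt(8048975306015)/34871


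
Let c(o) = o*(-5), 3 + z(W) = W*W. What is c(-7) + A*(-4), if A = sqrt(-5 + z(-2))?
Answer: 35 - 8*I ≈ 35.0 - 8.0*I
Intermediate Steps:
z(W) = -3 + W**2 (z(W) = -3 + W*W = -3 + W**2)
A = 2*I (A = sqrt(-5 + (-3 + (-2)**2)) = sqrt(-5 + (-3 + 4)) = sqrt(-5 + 1) = sqrt(-4) = 2*I ≈ 2.0*I)
c(o) = -5*o
c(-7) + A*(-4) = -5*(-7) + (2*I)*(-4) = 35 - 8*I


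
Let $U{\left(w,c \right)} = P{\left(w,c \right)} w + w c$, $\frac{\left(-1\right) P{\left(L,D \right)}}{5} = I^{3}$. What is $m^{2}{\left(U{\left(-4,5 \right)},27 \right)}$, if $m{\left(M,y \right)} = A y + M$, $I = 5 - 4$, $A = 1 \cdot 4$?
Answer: $11664$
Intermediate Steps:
$A = 4$
$I = 1$ ($I = 5 - 4 = 1$)
$P{\left(L,D \right)} = -5$ ($P{\left(L,D \right)} = - 5 \cdot 1^{3} = \left(-5\right) 1 = -5$)
$U{\left(w,c \right)} = - 5 w + c w$ ($U{\left(w,c \right)} = - 5 w + w c = - 5 w + c w$)
$m{\left(M,y \right)} = M + 4 y$ ($m{\left(M,y \right)} = 4 y + M = M + 4 y$)
$m^{2}{\left(U{\left(-4,5 \right)},27 \right)} = \left(- 4 \left(-5 + 5\right) + 4 \cdot 27\right)^{2} = \left(\left(-4\right) 0 + 108\right)^{2} = \left(0 + 108\right)^{2} = 108^{2} = 11664$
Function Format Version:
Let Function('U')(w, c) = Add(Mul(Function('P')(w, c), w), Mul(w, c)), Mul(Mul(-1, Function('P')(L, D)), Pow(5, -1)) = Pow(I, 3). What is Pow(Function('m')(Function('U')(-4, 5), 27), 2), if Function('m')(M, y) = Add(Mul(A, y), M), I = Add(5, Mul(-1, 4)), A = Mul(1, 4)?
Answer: 11664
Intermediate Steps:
A = 4
I = 1 (I = Add(5, -4) = 1)
Function('P')(L, D) = -5 (Function('P')(L, D) = Mul(-5, Pow(1, 3)) = Mul(-5, 1) = -5)
Function('U')(w, c) = Add(Mul(-5, w), Mul(c, w)) (Function('U')(w, c) = Add(Mul(-5, w), Mul(w, c)) = Add(Mul(-5, w), Mul(c, w)))
Function('m')(M, y) = Add(M, Mul(4, y)) (Function('m')(M, y) = Add(Mul(4, y), M) = Add(M, Mul(4, y)))
Pow(Function('m')(Function('U')(-4, 5), 27), 2) = Pow(Add(Mul(-4, Add(-5, 5)), Mul(4, 27)), 2) = Pow(Add(Mul(-4, 0), 108), 2) = Pow(Add(0, 108), 2) = Pow(108, 2) = 11664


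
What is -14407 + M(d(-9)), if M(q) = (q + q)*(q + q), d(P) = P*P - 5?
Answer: 8697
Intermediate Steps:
d(P) = -5 + P² (d(P) = P² - 5 = -5 + P²)
M(q) = 4*q² (M(q) = (2*q)*(2*q) = 4*q²)
-14407 + M(d(-9)) = -14407 + 4*(-5 + (-9)²)² = -14407 + 4*(-5 + 81)² = -14407 + 4*76² = -14407 + 4*5776 = -14407 + 23104 = 8697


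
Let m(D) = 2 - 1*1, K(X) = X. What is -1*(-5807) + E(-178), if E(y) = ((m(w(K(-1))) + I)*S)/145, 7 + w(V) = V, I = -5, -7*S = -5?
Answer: 1178817/203 ≈ 5807.0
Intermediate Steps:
S = 5/7 (S = -1/7*(-5) = 5/7 ≈ 0.71429)
w(V) = -7 + V
m(D) = 1 (m(D) = 2 - 1 = 1)
E(y) = -4/203 (E(y) = ((1 - 5)*(5/7))/145 = -4*5/7*(1/145) = -20/7*1/145 = -4/203)
-1*(-5807) + E(-178) = -1*(-5807) - 4/203 = 5807 - 4/203 = 1178817/203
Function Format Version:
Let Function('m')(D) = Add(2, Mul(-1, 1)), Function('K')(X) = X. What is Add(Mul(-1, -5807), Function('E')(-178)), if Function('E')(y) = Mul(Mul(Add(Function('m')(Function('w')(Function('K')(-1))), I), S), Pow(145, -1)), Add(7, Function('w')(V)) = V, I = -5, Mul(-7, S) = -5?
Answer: Rational(1178817, 203) ≈ 5807.0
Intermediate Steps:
S = Rational(5, 7) (S = Mul(Rational(-1, 7), -5) = Rational(5, 7) ≈ 0.71429)
Function('w')(V) = Add(-7, V)
Function('m')(D) = 1 (Function('m')(D) = Add(2, -1) = 1)
Function('E')(y) = Rational(-4, 203) (Function('E')(y) = Mul(Mul(Add(1, -5), Rational(5, 7)), Pow(145, -1)) = Mul(Mul(-4, Rational(5, 7)), Rational(1, 145)) = Mul(Rational(-20, 7), Rational(1, 145)) = Rational(-4, 203))
Add(Mul(-1, -5807), Function('E')(-178)) = Add(Mul(-1, -5807), Rational(-4, 203)) = Add(5807, Rational(-4, 203)) = Rational(1178817, 203)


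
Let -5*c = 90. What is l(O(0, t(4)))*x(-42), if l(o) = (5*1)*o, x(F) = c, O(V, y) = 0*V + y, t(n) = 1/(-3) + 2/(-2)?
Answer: 120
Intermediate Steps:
t(n) = -4/3 (t(n) = 1*(-⅓) + 2*(-½) = -⅓ - 1 = -4/3)
O(V, y) = y (O(V, y) = 0 + y = y)
c = -18 (c = -⅕*90 = -18)
x(F) = -18
l(o) = 5*o
l(O(0, t(4)))*x(-42) = (5*(-4/3))*(-18) = -20/3*(-18) = 120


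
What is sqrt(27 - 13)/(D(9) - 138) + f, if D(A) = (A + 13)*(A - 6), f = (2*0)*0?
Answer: -sqrt(14)/72 ≈ -0.051967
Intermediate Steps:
f = 0 (f = 0*0 = 0)
D(A) = (-6 + A)*(13 + A) (D(A) = (13 + A)*(-6 + A) = (-6 + A)*(13 + A))
sqrt(27 - 13)/(D(9) - 138) + f = sqrt(27 - 13)/((-78 + 9**2 + 7*9) - 138) + 0 = sqrt(14)/((-78 + 81 + 63) - 138) + 0 = sqrt(14)/(66 - 138) + 0 = sqrt(14)/(-72) + 0 = -sqrt(14)/72 + 0 = -sqrt(14)/72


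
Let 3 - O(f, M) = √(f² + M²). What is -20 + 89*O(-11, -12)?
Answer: 247 - 89*√265 ≈ -1201.8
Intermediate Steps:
O(f, M) = 3 - √(M² + f²) (O(f, M) = 3 - √(f² + M²) = 3 - √(M² + f²))
-20 + 89*O(-11, -12) = -20 + 89*(3 - √((-12)² + (-11)²)) = -20 + 89*(3 - √(144 + 121)) = -20 + 89*(3 - √265) = -20 + (267 - 89*√265) = 247 - 89*√265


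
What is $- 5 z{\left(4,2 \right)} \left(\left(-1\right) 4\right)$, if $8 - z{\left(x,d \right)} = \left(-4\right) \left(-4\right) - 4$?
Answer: $-80$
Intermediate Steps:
$z{\left(x,d \right)} = -4$ ($z{\left(x,d \right)} = 8 - \left(\left(-4\right) \left(-4\right) - 4\right) = 8 - \left(16 - 4\right) = 8 - 12 = -4$)
$- 5 z{\left(4,2 \right)} \left(\left(-1\right) 4\right) = \left(-5\right) \left(-4\right) \left(\left(-1\right) 4\right) = 20 \left(-4\right) = -80$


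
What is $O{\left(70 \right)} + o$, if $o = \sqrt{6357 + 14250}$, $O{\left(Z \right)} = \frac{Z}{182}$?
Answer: $\frac{5}{13} + \sqrt{20607} \approx 143.94$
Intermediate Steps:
$O{\left(Z \right)} = \frac{Z}{182}$ ($O{\left(Z \right)} = Z \frac{1}{182} = \frac{Z}{182}$)
$o = \sqrt{20607} \approx 143.55$
$O{\left(70 \right)} + o = \frac{1}{182} \cdot 70 + \sqrt{20607} = \frac{5}{13} + \sqrt{20607}$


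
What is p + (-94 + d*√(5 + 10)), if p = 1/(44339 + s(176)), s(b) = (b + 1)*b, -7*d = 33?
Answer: -7096153/75491 - 33*√15/7 ≈ -112.26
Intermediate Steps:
d = -33/7 (d = -⅐*33 = -33/7 ≈ -4.7143)
s(b) = b*(1 + b) (s(b) = (1 + b)*b = b*(1 + b))
p = 1/75491 (p = 1/(44339 + 176*(1 + 176)) = 1/(44339 + 176*177) = 1/(44339 + 31152) = 1/75491 ≈ 1.3247e-5)
p + (-94 + d*√(5 + 10)) = 1/75491 + (-94 - 33*√(5 + 10)/7) = 1/75491 + (-94 - 33*√15/7) = -7096153/75491 - 33*√15/7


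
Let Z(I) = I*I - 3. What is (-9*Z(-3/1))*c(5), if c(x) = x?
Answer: -270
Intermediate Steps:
Z(I) = -3 + I**2 (Z(I) = I**2 - 3 = -3 + I**2)
(-9*Z(-3/1))*c(5) = -9*(-3 + (-3/1)**2)*5 = -9*(-3 + (-3*1)**2)*5 = -9*(-3 + (-3)**2)*5 = -9*(-3 + 9)*5 = -9*6*5 = -54*5 = -270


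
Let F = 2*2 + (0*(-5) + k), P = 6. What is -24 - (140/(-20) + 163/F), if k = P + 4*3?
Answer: -537/22 ≈ -24.409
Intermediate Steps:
k = 18 (k = 6 + 4*3 = 6 + 12 = 18)
F = 22 (F = 2*2 + (0*(-5) + 18) = 4 + (0 + 18) = 4 + 18 = 22)
-24 - (140/(-20) + 163/F) = -24 - (140/(-20) + 163/22) = -24 - (140*(-1/20) + 163*(1/22)) = -24 - (-7 + 163/22) = -24 - 1*9/22 = -24 - 9/22 = -537/22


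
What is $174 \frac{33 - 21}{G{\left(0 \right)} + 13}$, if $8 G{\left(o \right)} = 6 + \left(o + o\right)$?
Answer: $\frac{8352}{55} \approx 151.85$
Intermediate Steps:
$G{\left(o \right)} = \frac{3}{4} + \frac{o}{4}$ ($G{\left(o \right)} = \frac{6 + \left(o + o\right)}{8} = \frac{6 + 2 o}{8} = \frac{3}{4} + \frac{o}{4}$)
$174 \frac{33 - 21}{G{\left(0 \right)} + 13} = 174 \frac{33 - 21}{\left(\frac{3}{4} + \frac{1}{4} \cdot 0\right) + 13} = 174 \frac{12}{\left(\frac{3}{4} + 0\right) + 13} = 174 \frac{12}{\frac{3}{4} + 13} = 174 \frac{12}{\frac{55}{4}} = 174 \cdot 12 \cdot \frac{4}{55} = 174 \cdot \frac{48}{55} = \frac{8352}{55}$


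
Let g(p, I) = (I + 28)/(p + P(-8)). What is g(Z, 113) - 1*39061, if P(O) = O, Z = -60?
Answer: -2656289/68 ≈ -39063.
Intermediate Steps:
g(p, I) = (28 + I)/(-8 + p) (g(p, I) = (I + 28)/(p - 8) = (28 + I)/(-8 + p))
g(Z, 113) - 1*39061 = (28 + 113)/(-8 - 60) - 1*39061 = 141/(-68) - 39061 = -1/68*141 - 39061 = -141/68 - 39061 = -2656289/68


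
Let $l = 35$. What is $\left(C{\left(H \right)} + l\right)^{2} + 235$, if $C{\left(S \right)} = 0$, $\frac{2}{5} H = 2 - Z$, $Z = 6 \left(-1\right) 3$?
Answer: $1460$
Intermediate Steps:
$Z = -18$ ($Z = \left(-6\right) 3 = -18$)
$H = 50$ ($H = \frac{5 \left(2 - -18\right)}{2} = \frac{5 \left(2 + 18\right)}{2} = \frac{5}{2} \cdot 20 = 50$)
$\left(C{\left(H \right)} + l\right)^{2} + 235 = \left(0 + 35\right)^{2} + 235 = 35^{2} + 235 = 1225 + 235 = 1460$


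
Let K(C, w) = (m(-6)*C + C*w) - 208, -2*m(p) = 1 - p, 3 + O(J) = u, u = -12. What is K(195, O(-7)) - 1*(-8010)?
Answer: 8389/2 ≈ 4194.5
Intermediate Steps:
O(J) = -15 (O(J) = -3 - 12 = -15)
m(p) = -½ + p/2 (m(p) = -(1 - p)/2 = -½ + p/2)
K(C, w) = -208 - 7*C/2 + C*w (K(C, w) = ((-½ + (½)*(-6))*C + C*w) - 208 = ((-½ - 3)*C + C*w) - 208 = (-7*C/2 + C*w) - 208 = -208 - 7*C/2 + C*w)
K(195, O(-7)) - 1*(-8010) = (-208 - 7/2*195 + 195*(-15)) - 1*(-8010) = (-208 - 1365/2 - 2925) + 8010 = -7631/2 + 8010 = 8389/2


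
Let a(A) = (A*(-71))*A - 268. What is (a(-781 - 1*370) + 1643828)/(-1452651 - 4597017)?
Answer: 92417311/6049668 ≈ 15.276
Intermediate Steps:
a(A) = -268 - 71*A² (a(A) = (-71*A)*A - 268 = -71*A² - 268 = -268 - 71*A²)
(a(-781 - 1*370) + 1643828)/(-1452651 - 4597017) = ((-268 - 71*(-781 - 1*370)²) + 1643828)/(-1452651 - 4597017) = ((-268 - 71*(-781 - 370)²) + 1643828)/(-6049668) = ((-268 - 71*(-1151)²) + 1643828)*(-1/6049668) = ((-268 - 71*1324801) + 1643828)*(-1/6049668) = ((-268 - 94060871) + 1643828)*(-1/6049668) = (-94061139 + 1643828)*(-1/6049668) = -92417311*(-1/6049668) = 92417311/6049668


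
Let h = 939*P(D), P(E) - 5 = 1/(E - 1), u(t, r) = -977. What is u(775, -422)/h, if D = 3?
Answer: -1954/10329 ≈ -0.18918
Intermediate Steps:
P(E) = 5 + 1/(-1 + E) (P(E) = 5 + 1/(E - 1) = 5 + 1/(-1 + E))
h = 10329/2 (h = 939*((-4 + 5*3)/(-1 + 3)) = 939*((-4 + 15)/2) = 939*((1/2)*11) = 939*(11/2) = 10329/2 ≈ 5164.5)
u(775, -422)/h = -977/10329/2 = -977*2/10329 = -1954/10329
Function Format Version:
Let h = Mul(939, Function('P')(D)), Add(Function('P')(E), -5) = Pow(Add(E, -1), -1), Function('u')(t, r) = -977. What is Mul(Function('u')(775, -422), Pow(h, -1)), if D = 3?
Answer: Rational(-1954, 10329) ≈ -0.18918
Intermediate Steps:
Function('P')(E) = Add(5, Pow(Add(-1, E), -1)) (Function('P')(E) = Add(5, Pow(Add(E, -1), -1)) = Add(5, Pow(Add(-1, E), -1)))
h = Rational(10329, 2) (h = Mul(939, Mul(Pow(Add(-1, 3), -1), Add(-4, Mul(5, 3)))) = Mul(939, Mul(Pow(2, -1), Add(-4, 15))) = Mul(939, Mul(Rational(1, 2), 11)) = Mul(939, Rational(11, 2)) = Rational(10329, 2) ≈ 5164.5)
Mul(Function('u')(775, -422), Pow(h, -1)) = Mul(-977, Pow(Rational(10329, 2), -1)) = Mul(-977, Rational(2, 10329)) = Rational(-1954, 10329)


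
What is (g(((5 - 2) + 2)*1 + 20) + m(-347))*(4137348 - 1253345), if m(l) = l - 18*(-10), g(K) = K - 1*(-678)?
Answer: 1545825608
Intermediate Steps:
g(K) = 678 + K (g(K) = K + 678 = 678 + K)
m(l) = 180 + l (m(l) = l + 180 = 180 + l)
(g(((5 - 2) + 2)*1 + 20) + m(-347))*(4137348 - 1253345) = ((678 + (((5 - 2) + 2)*1 + 20)) + (180 - 347))*(4137348 - 1253345) = ((678 + ((3 + 2)*1 + 20)) - 167)*2884003 = ((678 + (5*1 + 20)) - 167)*2884003 = ((678 + (5 + 20)) - 167)*2884003 = ((678 + 25) - 167)*2884003 = (703 - 167)*2884003 = 536*2884003 = 1545825608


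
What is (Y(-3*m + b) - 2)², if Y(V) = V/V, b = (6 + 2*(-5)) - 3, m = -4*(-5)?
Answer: 1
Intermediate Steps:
m = 20
b = -7 (b = (6 - 10) - 3 = -4 - 3 = -7)
Y(V) = 1
(Y(-3*m + b) - 2)² = (1 - 2)² = (-1)² = 1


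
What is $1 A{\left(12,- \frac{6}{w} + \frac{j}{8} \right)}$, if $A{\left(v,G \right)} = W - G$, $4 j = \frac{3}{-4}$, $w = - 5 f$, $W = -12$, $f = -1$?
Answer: $- \frac{6897}{640} \approx -10.777$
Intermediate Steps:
$w = 5$ ($w = \left(-5\right) \left(-1\right) = 5$)
$j = - \frac{3}{16}$ ($j = \frac{3 \frac{1}{-4}}{4} = \frac{3 \left(- \frac{1}{4}\right)}{4} = \frac{1}{4} \left(- \frac{3}{4}\right) = - \frac{3}{16} \approx -0.1875$)
$A{\left(v,G \right)} = -12 - G$
$1 A{\left(12,- \frac{6}{w} + \frac{j}{8} \right)} = 1 \left(-12 - \left(- \frac{6}{5} - \frac{3}{16 \cdot 8}\right)\right) = 1 \left(-12 - \left(\left(-6\right) \frac{1}{5} - \frac{3}{128}\right)\right) = 1 \left(-12 - \left(- \frac{6}{5} - \frac{3}{128}\right)\right) = 1 \left(-12 - - \frac{783}{640}\right) = 1 \left(-12 + \frac{783}{640}\right) = 1 \left(- \frac{6897}{640}\right) = - \frac{6897}{640}$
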